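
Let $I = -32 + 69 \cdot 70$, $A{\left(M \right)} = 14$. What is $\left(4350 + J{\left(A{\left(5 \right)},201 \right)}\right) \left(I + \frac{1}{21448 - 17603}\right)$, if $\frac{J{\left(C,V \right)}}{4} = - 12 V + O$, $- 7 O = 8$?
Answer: $- \frac{97823486814}{3845} \approx -2.5442 \cdot 10^{7}$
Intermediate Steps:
$O = - \frac{8}{7}$ ($O = \left(- \frac{1}{7}\right) 8 = - \frac{8}{7} \approx -1.1429$)
$I = 4798$ ($I = -32 + 4830 = 4798$)
$J{\left(C,V \right)} = - \frac{32}{7} - 48 V$ ($J{\left(C,V \right)} = 4 \left(- 12 V - \frac{8}{7}\right) = 4 \left(- \frac{8}{7} - 12 V\right) = - \frac{32}{7} - 48 V$)
$\left(4350 + J{\left(A{\left(5 \right)},201 \right)}\right) \left(I + \frac{1}{21448 - 17603}\right) = \left(4350 - \frac{67568}{7}\right) \left(4798 + \frac{1}{21448 - 17603}\right) = \left(4350 - \frac{67568}{7}\right) \left(4798 + \frac{1}{3845}\right) = \left(- \frac{37118}{7}\right) \frac{18448311}{3845} = - \frac{97823486814}{3845}$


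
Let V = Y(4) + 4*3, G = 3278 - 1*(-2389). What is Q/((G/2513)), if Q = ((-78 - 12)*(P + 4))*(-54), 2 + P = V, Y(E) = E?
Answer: 73279080/1889 ≈ 38793.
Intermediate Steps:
G = 5667 (G = 3278 + 2389 = 5667)
V = 16 (V = 4 + 4*3 = 4 + 12 = 16)
P = 14 (P = -2 + 16 = 14)
Q = 87480 (Q = ((-78 - 12)*(14 + 4))*(-54) = -90*18*(-54) = -1620*(-54) = 87480)
Q/((G/2513)) = 87480/((5667/2513)) = 87480/((5667*(1/2513))) = 87480/(5667/2513) = 87480*(2513/5667) = 73279080/1889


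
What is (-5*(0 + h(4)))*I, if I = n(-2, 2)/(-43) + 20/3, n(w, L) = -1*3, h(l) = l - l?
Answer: 0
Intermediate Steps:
h(l) = 0
n(w, L) = -3
I = 869/129 (I = -3/(-43) + 20/3 = -3*(-1/43) + 20*(⅓) = 3/43 + 20/3 = 869/129 ≈ 6.7364)
(-5*(0 + h(4)))*I = -5*(0 + 0)*(869/129) = -5*0*(869/129) = 0*(869/129) = 0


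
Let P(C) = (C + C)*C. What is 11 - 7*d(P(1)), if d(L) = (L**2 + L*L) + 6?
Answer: -87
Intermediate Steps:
P(C) = 2*C**2 (P(C) = (2*C)*C = 2*C**2)
d(L) = 6 + 2*L**2 (d(L) = (L**2 + L**2) + 6 = 2*L**2 + 6 = 6 + 2*L**2)
11 - 7*d(P(1)) = 11 - 7*(6 + 2*(2*1**2)**2) = 11 - 7*(6 + 2*(2*1)**2) = 11 - 7*(6 + 2*2**2) = 11 - 7*(6 + 2*4) = 11 - 7*(6 + 8) = 11 - 7*14 = 11 - 98 = -87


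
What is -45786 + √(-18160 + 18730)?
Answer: -45786 + √570 ≈ -45762.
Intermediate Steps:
-45786 + √(-18160 + 18730) = -45786 + √570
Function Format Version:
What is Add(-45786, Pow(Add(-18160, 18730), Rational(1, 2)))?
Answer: Add(-45786, Pow(570, Rational(1, 2))) ≈ -45762.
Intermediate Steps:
Add(-45786, Pow(Add(-18160, 18730), Rational(1, 2))) = Add(-45786, Pow(570, Rational(1, 2)))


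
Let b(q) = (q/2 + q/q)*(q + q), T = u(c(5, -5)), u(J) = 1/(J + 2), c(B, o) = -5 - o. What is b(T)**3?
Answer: 125/64 ≈ 1.9531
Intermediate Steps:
u(J) = 1/(2 + J)
T = 1/2 (T = 1/(2 + (-5 - 1*(-5))) = 1/(2 + (-5 + 5)) = 1/(2 + 0) = 1/2 ≈ 0.50000)
b(q) = 2*q*(1 + q/2) (b(q) = (q*(1/2) + 1)*(2*q) = (q/2 + 1)*(2*q) = (1 + q/2)*(2*q) = 2*q*(1 + q/2))
b(T)**3 = ((2 + 1/2)/2)**3 = ((1/2)*(5/2))**3 = (5/4)**3 = 125/64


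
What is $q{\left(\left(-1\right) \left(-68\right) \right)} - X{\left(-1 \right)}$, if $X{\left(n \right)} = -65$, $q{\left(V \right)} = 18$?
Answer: $83$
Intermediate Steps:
$q{\left(\left(-1\right) \left(-68\right) \right)} - X{\left(-1 \right)} = 18 - -65 = 18 + 65 = 83$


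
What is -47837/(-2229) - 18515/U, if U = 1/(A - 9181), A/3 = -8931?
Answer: 1484644689527/2229 ≈ 6.6606e+8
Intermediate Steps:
A = -26793 (A = 3*(-8931) = -26793)
U = -1/35974 (U = 1/(-26793 - 9181) = 1/(-35974) = -1/35974 ≈ -2.7798e-5)
-47837/(-2229) - 18515/U = -47837/(-2229) - 18515/(-1/35974) = -47837*(-1/2229) - 18515*(-35974) = 47837/2229 + 666058610 = 1484644689527/2229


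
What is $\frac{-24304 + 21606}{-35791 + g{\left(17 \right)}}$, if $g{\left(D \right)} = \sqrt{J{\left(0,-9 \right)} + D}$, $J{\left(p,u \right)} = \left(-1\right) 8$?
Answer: $\frac{1349}{17894} \approx 0.075388$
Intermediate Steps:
$J{\left(p,u \right)} = -8$
$g{\left(D \right)} = \sqrt{-8 + D}$
$\frac{-24304 + 21606}{-35791 + g{\left(17 \right)}} = \frac{-24304 + 21606}{-35791 + \sqrt{-8 + 17}} = - \frac{2698}{-35791 + \sqrt{9}} = - \frac{2698}{-35791 + 3} = - \frac{2698}{-35788} = \left(-2698\right) \left(- \frac{1}{35788}\right) = \frac{1349}{17894}$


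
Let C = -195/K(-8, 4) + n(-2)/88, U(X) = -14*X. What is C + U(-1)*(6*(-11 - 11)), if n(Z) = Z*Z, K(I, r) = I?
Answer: -160475/88 ≈ -1823.6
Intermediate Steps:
n(Z) = Z²
C = 2149/88 (C = -195/(-8) + (-2)²/88 = -195*(-⅛) + 4*(1/88) = 195/8 + 1/22 = 2149/88 ≈ 24.420)
C + U(-1)*(6*(-11 - 11)) = 2149/88 + (-14*(-1))*(6*(-11 - 11)) = 2149/88 + 14*(6*(-22)) = 2149/88 + 14*(-132) = 2149/88 - 1848 = -160475/88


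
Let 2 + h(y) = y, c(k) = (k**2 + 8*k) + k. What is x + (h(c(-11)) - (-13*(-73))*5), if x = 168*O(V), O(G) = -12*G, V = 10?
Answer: -24885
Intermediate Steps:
c(k) = k**2 + 9*k
h(y) = -2 + y
x = -20160 (x = 168*(-12*10) = 168*(-120) = -20160)
x + (h(c(-11)) - (-13*(-73))*5) = -20160 + ((-2 - 11*(9 - 11)) - (-13*(-73))*5) = -20160 + ((-2 - 11*(-2)) - 949*5) = -20160 + ((-2 + 22) - 1*4745) = -20160 + (20 - 4745) = -20160 - 4725 = -24885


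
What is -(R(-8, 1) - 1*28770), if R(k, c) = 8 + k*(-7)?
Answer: 28706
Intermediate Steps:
R(k, c) = 8 - 7*k
-(R(-8, 1) - 1*28770) = -((8 - 7*(-8)) - 1*28770) = -((8 + 56) - 28770) = -(64 - 28770) = -1*(-28706) = 28706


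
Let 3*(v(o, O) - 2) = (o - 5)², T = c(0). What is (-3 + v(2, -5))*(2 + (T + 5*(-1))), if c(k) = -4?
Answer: -14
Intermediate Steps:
T = -4
v(o, O) = 2 + (-5 + o)²/3 (v(o, O) = 2 + (o - 5)²/3 = 2 + (-5 + o)²/3)
(-3 + v(2, -5))*(2 + (T + 5*(-1))) = (-3 + (2 + (-5 + 2)²/3))*(2 + (-4 + 5*(-1))) = (-3 + (2 + (⅓)*(-3)²))*(2 + (-4 - 5)) = (-3 + (2 + (⅓)*9))*(2 - 9) = (-3 + (2 + 3))*(-7) = (-3 + 5)*(-7) = 2*(-7) = -14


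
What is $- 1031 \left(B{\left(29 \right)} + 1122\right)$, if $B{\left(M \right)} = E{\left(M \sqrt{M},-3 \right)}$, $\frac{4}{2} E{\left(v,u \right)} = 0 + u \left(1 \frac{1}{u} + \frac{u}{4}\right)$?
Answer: $- \frac{9267659}{8} \approx -1.1585 \cdot 10^{6}$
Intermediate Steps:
$E{\left(v,u \right)} = \frac{u \left(\frac{1}{u} + \frac{u}{4}\right)}{2}$ ($E{\left(v,u \right)} = \frac{0 + u \left(1 \frac{1}{u} + \frac{u}{4}\right)}{2} = \frac{0 + u \left(\frac{1}{u} + u \frac{1}{4}\right)}{2} = \frac{0 + u \left(\frac{1}{u} + \frac{u}{4}\right)}{2} = \frac{u \left(\frac{1}{u} + \frac{u}{4}\right)}{2}$)
$B{\left(M \right)} = \frac{13}{8}$ ($B{\left(M \right)} = \frac{1}{2} + \frac{\left(-3\right)^{2}}{8} = \frac{1}{2} + \frac{1}{8} \cdot 9 = \frac{1}{2} + \frac{9}{8} = \frac{13}{8}$)
$- 1031 \left(B{\left(29 \right)} + 1122\right) = - 1031 \left(\frac{13}{8} + 1122\right) = \left(-1031\right) \frac{8989}{8} = - \frac{9267659}{8}$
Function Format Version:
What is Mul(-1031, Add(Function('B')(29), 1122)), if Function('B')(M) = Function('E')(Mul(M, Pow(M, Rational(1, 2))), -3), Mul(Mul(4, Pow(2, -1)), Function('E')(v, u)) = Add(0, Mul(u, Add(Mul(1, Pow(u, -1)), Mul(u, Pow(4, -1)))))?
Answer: Rational(-9267659, 8) ≈ -1.1585e+6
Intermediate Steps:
Function('E')(v, u) = Mul(Rational(1, 2), u, Add(Pow(u, -1), Mul(Rational(1, 4), u))) (Function('E')(v, u) = Mul(Rational(1, 2), Add(0, Mul(u, Add(Mul(1, Pow(u, -1)), Mul(u, Pow(4, -1)))))) = Mul(Rational(1, 2), Add(0, Mul(u, Add(Pow(u, -1), Mul(u, Rational(1, 4)))))) = Mul(Rational(1, 2), Add(0, Mul(u, Add(Pow(u, -1), Mul(Rational(1, 4), u))))) = Mul(Rational(1, 2), Mul(u, Add(Pow(u, -1), Mul(Rational(1, 4), u)))) = Mul(Rational(1, 2), u, Add(Pow(u, -1), Mul(Rational(1, 4), u))))
Function('B')(M) = Rational(13, 8) (Function('B')(M) = Add(Rational(1, 2), Mul(Rational(1, 8), Pow(-3, 2))) = Add(Rational(1, 2), Mul(Rational(1, 8), 9)) = Add(Rational(1, 2), Rational(9, 8)) = Rational(13, 8))
Mul(-1031, Add(Function('B')(29), 1122)) = Mul(-1031, Add(Rational(13, 8), 1122)) = Mul(-1031, Rational(8989, 8)) = Rational(-9267659, 8)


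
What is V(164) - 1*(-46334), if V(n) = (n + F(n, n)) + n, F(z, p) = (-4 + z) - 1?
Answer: 46821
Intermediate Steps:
F(z, p) = -5 + z
V(n) = -5 + 3*n (V(n) = (n + (-5 + n)) + n = (-5 + 2*n) + n = -5 + 3*n)
V(164) - 1*(-46334) = (-5 + 3*164) - 1*(-46334) = (-5 + 492) + 46334 = 487 + 46334 = 46821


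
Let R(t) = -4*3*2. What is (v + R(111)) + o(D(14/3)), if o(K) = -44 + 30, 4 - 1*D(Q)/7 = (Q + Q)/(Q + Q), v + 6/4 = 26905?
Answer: 53731/2 ≈ 26866.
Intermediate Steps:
v = 53807/2 (v = -3/2 + 26905 = 53807/2 ≈ 26904.)
R(t) = -24 (R(t) = -12*2 = -24)
D(Q) = 21 (D(Q) = 28 - 7*(Q + Q)/(Q + Q) = 28 - 7*2*Q/(2*Q) = 28 - 7*2*Q*1/(2*Q) = 28 - 7*1 = 28 - 7 = 21)
o(K) = -14
(v + R(111)) + o(D(14/3)) = (53807/2 - 24) - 14 = 53759/2 - 14 = 53731/2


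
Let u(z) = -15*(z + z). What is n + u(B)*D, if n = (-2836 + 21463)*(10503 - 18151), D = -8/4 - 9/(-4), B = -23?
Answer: -284918247/2 ≈ -1.4246e+8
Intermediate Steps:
u(z) = -30*z
D = ¼ (D = -8*¼ - 9*(-¼) = -2 + 9/4 = ¼ ≈ 0.25000)
n = -142459296 (n = 18627*(-7648) = -142459296)
n + u(B)*D = -142459296 - 30*(-23)*(¼) = -142459296 + 690*(¼) = -142459296 + 345/2 = -284918247/2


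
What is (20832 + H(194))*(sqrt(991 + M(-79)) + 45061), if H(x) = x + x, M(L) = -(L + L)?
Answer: 956194420 + 21220*sqrt(1149) ≈ 9.5691e+8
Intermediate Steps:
M(L) = -2*L
H(x) = 2*x
(20832 + H(194))*(sqrt(991 + M(-79)) + 45061) = (20832 + 2*194)*(sqrt(991 - 2*(-79)) + 45061) = (20832 + 388)*(sqrt(991 + 158) + 45061) = 21220*(sqrt(1149) + 45061) = 21220*(45061 + sqrt(1149)) = 956194420 + 21220*sqrt(1149)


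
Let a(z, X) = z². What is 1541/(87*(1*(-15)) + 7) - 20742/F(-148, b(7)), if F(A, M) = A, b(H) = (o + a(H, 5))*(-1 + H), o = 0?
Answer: 3336881/24013 ≈ 138.96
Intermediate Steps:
b(H) = H²*(-1 + H) (b(H) = (0 + H²)*(-1 + H) = H²*(-1 + H))
1541/(87*(1*(-15)) + 7) - 20742/F(-148, b(7)) = 1541/(87*(1*(-15)) + 7) - 20742/(-148) = 1541/(87*(-15) + 7) - 20742*(-1/148) = 1541/(-1305 + 7) + 10371/74 = 1541/(-1298) + 10371/74 = 1541*(-1/1298) + 10371/74 = -1541/1298 + 10371/74 = 3336881/24013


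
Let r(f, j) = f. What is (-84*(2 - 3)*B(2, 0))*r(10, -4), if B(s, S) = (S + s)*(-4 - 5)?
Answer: -15120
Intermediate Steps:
B(s, S) = -9*S - 9*s (B(s, S) = (S + s)*(-9) = -9*S - 9*s)
(-84*(2 - 3)*B(2, 0))*r(10, -4) = -84*(2 - 3)*(-9*0 - 9*2)*10 = -(-84)*(0 - 18)*10 = -(-84)*(-18)*10 = -84*18*10 = -1512*10 = -15120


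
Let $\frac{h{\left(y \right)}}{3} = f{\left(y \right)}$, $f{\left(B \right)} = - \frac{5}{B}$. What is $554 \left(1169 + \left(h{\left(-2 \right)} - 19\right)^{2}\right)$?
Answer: $\frac{1441785}{2} \approx 7.2089 \cdot 10^{5}$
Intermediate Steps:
$h{\left(y \right)} = - \frac{15}{y}$ ($h{\left(y \right)} = 3 \left(- \frac{5}{y}\right) = - \frac{15}{y}$)
$554 \left(1169 + \left(h{\left(-2 \right)} - 19\right)^{2}\right) = 554 \left(1169 + \left(- \frac{15}{-2} - 19\right)^{2}\right) = 554 \left(1169 + \left(\left(-15\right) \left(- \frac{1}{2}\right) - 19\right)^{2}\right) = 554 \left(1169 + \left(\frac{15}{2} - 19\right)^{2}\right) = 554 \left(1169 + \left(- \frac{23}{2}\right)^{2}\right) = 554 \left(1169 + \frac{529}{4}\right) = 554 \cdot \frac{5205}{4} = \frac{1441785}{2}$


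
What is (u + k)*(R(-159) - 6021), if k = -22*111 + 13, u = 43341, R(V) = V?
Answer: -252836160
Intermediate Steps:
k = -2429 (k = -2442 + 13 = -2429)
(u + k)*(R(-159) - 6021) = (43341 - 2429)*(-159 - 6021) = 40912*(-6180) = -252836160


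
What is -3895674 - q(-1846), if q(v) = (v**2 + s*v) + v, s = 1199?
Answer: -5088190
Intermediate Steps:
q(v) = v**2 + 1200*v (q(v) = (v**2 + 1199*v) + v = v**2 + 1200*v)
-3895674 - q(-1846) = -3895674 - (-1846)*(1200 - 1846) = -3895674 - (-1846)*(-646) = -3895674 - 1*1192516 = -3895674 - 1192516 = -5088190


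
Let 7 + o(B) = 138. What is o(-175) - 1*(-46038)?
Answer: 46169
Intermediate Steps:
o(B) = 131 (o(B) = -7 + 138 = 131)
o(-175) - 1*(-46038) = 131 - 1*(-46038) = 131 + 46038 = 46169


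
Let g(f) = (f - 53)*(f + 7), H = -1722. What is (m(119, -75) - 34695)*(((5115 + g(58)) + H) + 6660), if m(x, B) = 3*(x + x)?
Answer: -352654818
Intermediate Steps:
m(x, B) = 6*x (m(x, B) = 3*(2*x) = 6*x)
g(f) = (-53 + f)*(7 + f)
(m(119, -75) - 34695)*(((5115 + g(58)) + H) + 6660) = (6*119 - 34695)*(((5115 + (-371 + 58² - 46*58)) - 1722) + 6660) = (714 - 34695)*(((5115 + (-371 + 3364 - 2668)) - 1722) + 6660) = -33981*(((5115 + 325) - 1722) + 6660) = -33981*((5440 - 1722) + 6660) = -33981*(3718 + 6660) = -33981*10378 = -352654818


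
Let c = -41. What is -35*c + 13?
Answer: 1448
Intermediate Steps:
-35*c + 13 = -35*(-41) + 13 = 1435 + 13 = 1448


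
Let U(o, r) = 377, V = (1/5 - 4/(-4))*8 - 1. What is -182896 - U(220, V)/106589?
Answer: -19494702121/106589 ≈ -1.8290e+5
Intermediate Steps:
V = 43/5 (V = (1*(1/5) - 4*(-1/4))*8 - 1 = (1/5 + 1)*8 - 1 = (6/5)*8 - 1 = 48/5 - 1 = 43/5 ≈ 8.6000)
-182896 - U(220, V)/106589 = -182896 - 377/106589 = -19494702121/106589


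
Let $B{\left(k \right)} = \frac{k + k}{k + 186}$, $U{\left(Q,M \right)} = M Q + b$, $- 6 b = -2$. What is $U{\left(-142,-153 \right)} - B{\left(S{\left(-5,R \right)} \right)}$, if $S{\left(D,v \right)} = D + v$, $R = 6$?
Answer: $\frac{12188467}{561} \approx 21726.0$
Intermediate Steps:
$b = \frac{1}{3}$ ($b = \left(- \frac{1}{6}\right) \left(-2\right) = \frac{1}{3} \approx 0.33333$)
$U{\left(Q,M \right)} = \frac{1}{3} + M Q$ ($U{\left(Q,M \right)} = M Q + \frac{1}{3} = \frac{1}{3} + M Q$)
$B{\left(k \right)} = \frac{2 k}{186 + k}$
$U{\left(-142,-153 \right)} - B{\left(S{\left(-5,R \right)} \right)} = \left(\frac{1}{3} - -21726\right) - \frac{2 \left(-5 + 6\right)}{186 + \left(-5 + 6\right)} = \left(\frac{1}{3} + 21726\right) - 2 \cdot 1 \frac{1}{186 + 1} = \frac{65179}{3} - 2 \cdot 1 \cdot \frac{1}{187} = \frac{65179}{3} - \frac{2}{187} = \frac{12188467}{561}$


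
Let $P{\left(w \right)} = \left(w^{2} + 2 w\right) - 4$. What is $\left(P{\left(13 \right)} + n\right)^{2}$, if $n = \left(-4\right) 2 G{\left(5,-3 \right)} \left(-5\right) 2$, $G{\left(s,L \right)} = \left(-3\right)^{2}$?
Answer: $829921$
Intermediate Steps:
$G{\left(s,L \right)} = 9$
$P{\left(w \right)} = -4 + w^{2} + 2 w$
$n = 720$ ($n = \left(-4\right) 2 \cdot 9 \left(-5\right) 2 = - 8 \left(\left(-45\right) 2\right) = \left(-8\right) \left(-90\right) = 720$)
$\left(P{\left(13 \right)} + n\right)^{2} = \left(\left(-4 + 13^{2} + 2 \cdot 13\right) + 720\right)^{2} = \left(\left(-4 + 169 + 26\right) + 720\right)^{2} = \left(191 + 720\right)^{2} = 911^{2} = 829921$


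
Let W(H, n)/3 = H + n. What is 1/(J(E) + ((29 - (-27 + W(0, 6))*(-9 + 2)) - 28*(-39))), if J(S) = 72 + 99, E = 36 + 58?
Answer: 1/1229 ≈ 0.00081367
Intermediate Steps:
W(H, n) = 3*H + 3*n (W(H, n) = 3*(H + n) = 3*H + 3*n)
E = 94
J(S) = 171
1/(J(E) + ((29 - (-27 + W(0, 6))*(-9 + 2)) - 28*(-39))) = 1/(171 + ((29 - (-27 + (3*0 + 3*6))*(-9 + 2)) - 28*(-39))) = 1/(171 + ((29 - (-27 + (0 + 18))*(-7)) + 1092)) = 1/(171 + ((29 - (-27 + 18)*(-7)) + 1092)) = 1/(171 + ((29 - (-9)*(-7)) + 1092)) = 1/(171 + ((29 - 1*63) + 1092)) = 1/(171 + ((29 - 63) + 1092)) = 1/(171 + (-34 + 1092)) = 1/(171 + 1058) = 1/1229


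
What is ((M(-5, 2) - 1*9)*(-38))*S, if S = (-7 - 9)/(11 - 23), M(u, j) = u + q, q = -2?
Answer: 2432/3 ≈ 810.67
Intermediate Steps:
M(u, j) = -2 + u (M(u, j) = u - 2 = -2 + u)
S = 4/3 (S = -16/(-12) = -16*(-1/12) = 4/3 ≈ 1.3333)
((M(-5, 2) - 1*9)*(-38))*S = (((-2 - 5) - 1*9)*(-38))*(4/3) = ((-7 - 9)*(-38))*(4/3) = -16*(-38)*(4/3) = 608*(4/3) = 2432/3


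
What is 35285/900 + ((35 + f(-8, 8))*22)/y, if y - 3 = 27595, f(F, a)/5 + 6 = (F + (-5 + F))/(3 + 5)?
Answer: 194726911/4967640 ≈ 39.199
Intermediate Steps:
f(F, a) = -265/8 + 5*F/4 (f(F, a) = -30 + 5*((F + (-5 + F))/(3 + 5)) = -30 + 5*((-5 + 2*F)/8) = -30 + 5*((-5 + 2*F)*(1/8)) = -30 + 5*(-5/8 + F/4) = -30 + (-25/8 + 5*F/4) = -265/8 + 5*F/4)
y = 27598 (y = 3 + 27595 = 27598)
35285/900 + ((35 + f(-8, 8))*22)/y = 35285/900 + ((35 + (-265/8 + (5/4)*(-8)))*22)/27598 = 35285*(1/900) + ((35 + (-265/8 - 10))*22)*(1/27598) = 7057/180 + ((35 - 345/8)*22)*(1/27598) = 7057/180 - 65/8*22*(1/27598) = 7057/180 - 715/4*1/27598 = 7057/180 - 715/110392 = 194726911/4967640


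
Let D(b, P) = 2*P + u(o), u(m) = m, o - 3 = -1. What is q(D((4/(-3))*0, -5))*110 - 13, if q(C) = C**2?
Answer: 7027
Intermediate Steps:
o = 2 (o = 3 - 1 = 2)
D(b, P) = 2 + 2*P (D(b, P) = 2*P + 2 = 2 + 2*P)
q(D((4/(-3))*0, -5))*110 - 13 = (2 + 2*(-5))**2*110 - 13 = (2 - 10)**2*110 - 13 = (-8)**2*110 - 13 = 64*110 - 13 = 7040 - 13 = 7027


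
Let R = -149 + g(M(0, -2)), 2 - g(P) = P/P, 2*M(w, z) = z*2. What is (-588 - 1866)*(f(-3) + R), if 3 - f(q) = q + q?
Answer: 341106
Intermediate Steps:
M(w, z) = z (M(w, z) = (z*2)/2 = (2*z)/2 = z)
g(P) = 1 (g(P) = 2 - P/P = 2 - 1*1 = 2 - 1 = 1)
f(q) = 3 - 2*q (f(q) = 3 - (q + q) = 3 - 2*q)
R = -148 (R = -149 + 1 = -148)
(-588 - 1866)*(f(-3) + R) = (-588 - 1866)*((3 - 2*(-3)) - 148) = -2454*((3 + 6) - 148) = -2454*(9 - 148) = -2454*(-139) = 341106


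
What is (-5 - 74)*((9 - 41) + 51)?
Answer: -1501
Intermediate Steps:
(-5 - 74)*((9 - 41) + 51) = -79*(-32 + 51) = -79*19 = -1501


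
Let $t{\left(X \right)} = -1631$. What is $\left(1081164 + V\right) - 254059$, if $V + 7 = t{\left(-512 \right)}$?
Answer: $825467$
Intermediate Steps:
$V = -1638$ ($V = -7 - 1631 = -1638$)
$\left(1081164 + V\right) - 254059 = \left(1081164 - 1638\right) - 254059 = 1079526 - 254059 = 825467$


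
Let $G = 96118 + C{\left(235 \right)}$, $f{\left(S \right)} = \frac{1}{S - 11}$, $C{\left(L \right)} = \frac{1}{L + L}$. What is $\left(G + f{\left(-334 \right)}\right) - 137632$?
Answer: $- \frac{269259809}{6486} \approx -41514.0$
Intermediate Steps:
$C{\left(L \right)} = \frac{1}{2 L}$
$f{\left(S \right)} = \frac{1}{-11 + S}$
$G = \frac{45175461}{470}$ ($G = 96118 + \frac{1}{2 \cdot 235} = 96118 + \frac{1}{2} \cdot \frac{1}{235} = 96118 + \frac{1}{470} = \frac{45175461}{470} \approx 96118.0$)
$\left(G + f{\left(-334 \right)}\right) - 137632 = \left(\frac{45175461}{470} + \frac{1}{-11 - 334}\right) - 137632 = \left(\frac{45175461}{470} + \frac{1}{-345}\right) - 137632 = \left(\frac{45175461}{470} - \frac{1}{345}\right) - 137632 = \frac{623421343}{6486} - 137632 = - \frac{269259809}{6486}$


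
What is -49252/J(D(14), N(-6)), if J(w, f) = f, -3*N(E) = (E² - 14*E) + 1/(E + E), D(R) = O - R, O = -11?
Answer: 1773072/1439 ≈ 1232.2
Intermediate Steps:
D(R) = -11 - R
N(E) = -E²/3 - 1/(6*E) + 14*E/3 (N(E) = -((E² - 14*E) + 1/(E + E))/3 = -((E² - 14*E) + 1/(2*E))/3 = -(E² + 1/(2*E) - 14*E)/3 = -E²/3 - 1/(6*E) + 14*E/3)
-49252/J(D(14), N(-6)) = -49252*(-36/(-1 + 2*(-6)²*(14 - 1*(-6)))) = -49252*(-36/(-1 + 2*36*(14 + 6))) = -49252*(-36/(-1 + 2*36*20)) = -49252*(-36/(-1 + 1440)) = -49252/((⅙)*(-⅙)*1439) = -49252/(-1439/36) = -49252*(-36/1439) = 1773072/1439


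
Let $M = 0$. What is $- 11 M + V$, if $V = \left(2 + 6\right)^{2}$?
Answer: $64$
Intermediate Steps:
$V = 64$ ($V = 8^{2} = 64$)
$- 11 M + V = \left(-11\right) 0 + 64 = 0 + 64 = 64$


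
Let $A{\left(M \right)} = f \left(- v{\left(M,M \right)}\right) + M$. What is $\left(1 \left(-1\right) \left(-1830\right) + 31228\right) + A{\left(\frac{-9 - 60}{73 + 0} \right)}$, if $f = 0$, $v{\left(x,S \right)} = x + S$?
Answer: $\frac{2413165}{73} \approx 33057.0$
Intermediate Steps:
$v{\left(x,S \right)} = S + x$
$A{\left(M \right)} = M$ ($A{\left(M \right)} = 0 \left(- (M + M)\right) + M = 0 \left(- 2 M\right) + M = 0 + M = M$)
$\left(1 \left(-1\right) \left(-1830\right) + 31228\right) + A{\left(\frac{-9 - 60}{73 + 0} \right)} = \left(1 \left(-1\right) \left(-1830\right) + 31228\right) + \frac{-9 - 60}{73 + 0} = \left(\left(-1\right) \left(-1830\right) + 31228\right) - \frac{69}{73} = \left(1830 + 31228\right) - \frac{69}{73} = 33058 - \frac{69}{73} = \frac{2413165}{73}$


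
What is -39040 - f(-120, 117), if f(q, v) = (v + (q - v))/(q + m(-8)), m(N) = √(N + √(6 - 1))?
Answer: -39040 - 120/(120 - I*√(8 - √5)) ≈ -39041.0 - 0.019999*I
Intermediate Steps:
m(N) = √(N + √5)
f(q, v) = q/(q + √(-8 + √5)) (f(q, v) = (v + (q - v))/(q + √(-8 + √5)) = q/(q + √(-8 + √5)))
-39040 - f(-120, 117) = -39040 - (-120)/(-120 + I*√(8 - √5)) = -39040 + 120/(-120 + I*√(8 - √5))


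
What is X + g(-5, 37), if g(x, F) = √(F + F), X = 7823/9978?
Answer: 7823/9978 + √74 ≈ 9.3864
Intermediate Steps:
X = 7823/9978 (X = 7823*(1/9978) = 7823/9978 ≈ 0.78403)
g(x, F) = √2*√F (g(x, F) = √(2*F) = √2*√F)
X + g(-5, 37) = 7823/9978 + √2*√37 = 7823/9978 + √74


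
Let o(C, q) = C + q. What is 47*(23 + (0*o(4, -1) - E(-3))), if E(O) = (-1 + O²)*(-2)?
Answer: 1833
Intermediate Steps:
E(O) = 2 - 2*O²
47*(23 + (0*o(4, -1) - E(-3))) = 47*(23 + (0*(4 - 1) - (2 - 2*(-3)²))) = 47*(23 + (0*3 - (2 - 2*9))) = 47*(23 + (0 - (2 - 18))) = 47*(23 + (0 - 1*(-16))) = 47*(23 + (0 + 16)) = 47*(23 + 16) = 47*39 = 1833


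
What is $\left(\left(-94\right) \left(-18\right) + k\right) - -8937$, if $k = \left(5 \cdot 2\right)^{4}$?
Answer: $20629$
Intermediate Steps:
$k = 10000$ ($k = 10^{4} = 10000$)
$\left(\left(-94\right) \left(-18\right) + k\right) - -8937 = \left(\left(-94\right) \left(-18\right) + 10000\right) - -8937 = \left(1692 + 10000\right) + 8937 = 11692 + 8937 = 20629$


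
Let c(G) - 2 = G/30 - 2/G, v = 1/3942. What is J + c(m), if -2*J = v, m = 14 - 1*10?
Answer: 64381/39420 ≈ 1.6332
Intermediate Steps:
m = 4 (m = 14 - 10 = 4)
v = 1/3942 ≈ 0.00025368
J = -1/7884 (J = -1/2*1/3942 = -1/7884 ≈ -0.00012684)
c(G) = 2 - 2/G + G/30 (c(G) = 2 + (G/30 - 2/G) = 2 + (-2/G + G/30) = 2 - 2/G + G/30)
J + c(m) = -1/7884 + (2 - 2/4 + (1/30)*4) = -1/7884 + (2 - 2*1/4 + 2/15) = -1/7884 + (2 - 1/2 + 2/15) = -1/7884 + 49/30 = 64381/39420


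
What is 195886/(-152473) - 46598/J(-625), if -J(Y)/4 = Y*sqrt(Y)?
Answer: -195886/152473 + 23299*I/31250 ≈ -1.2847 + 0.74557*I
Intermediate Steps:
J(Y) = -4*Y**(3/2) (J(Y) = -4*Y*sqrt(Y) = -4*Y**(3/2))
195886/(-152473) - 46598/J(-625) = 195886/(-152473) - 46598*(-I/62500) = 195886*(-1/152473) - 46598*(-I/62500) = -195886/152473 - 46598*(-I/62500) = -195886/152473 - (-23299)*I/31250 = -195886/152473 + 23299*I/31250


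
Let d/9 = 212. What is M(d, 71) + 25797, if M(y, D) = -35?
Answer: 25762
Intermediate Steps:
d = 1908 (d = 9*212 = 1908)
M(d, 71) + 25797 = -35 + 25797 = 25762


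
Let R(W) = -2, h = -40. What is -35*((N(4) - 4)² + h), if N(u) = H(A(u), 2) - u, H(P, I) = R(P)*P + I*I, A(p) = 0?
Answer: 840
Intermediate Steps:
H(P, I) = I² - 2*P (H(P, I) = -2*P + I*I = -2*P + I² = I² - 2*P)
N(u) = 4 - u (N(u) = (2² - 2*0) - u = (4 + 0) - u = 4 - u)
-35*((N(4) - 4)² + h) = -35*(((4 - 1*4) - 4)² - 40) = -35*(((4 - 4) - 4)² - 40) = -35*((0 - 4)² - 40) = -35*((-4)² - 40) = -35*(16 - 40) = -35*(-24) = 840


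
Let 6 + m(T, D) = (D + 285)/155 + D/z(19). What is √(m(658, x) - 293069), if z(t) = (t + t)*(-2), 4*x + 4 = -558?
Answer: I*√40669162923090/11780 ≈ 541.36*I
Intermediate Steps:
x = -281/2 (x = -1 + (¼)*(-558) = -1 - 279/2 = -281/2 ≈ -140.50)
z(t) = -4*t (z(t) = (2*t)*(-2) = -4*t)
m(T, D) = -129/31 - 79*D/11780 (m(T, D) = -6 + ((D + 285)/155 + D/((-4*19))) = -6 + ((285 + D)*(1/155) + D/(-76)) = -6 + ((57/31 + D/155) + D*(-1/76)) = -6 + ((57/31 + D/155) - D/76) = -6 + (57/31 - 79*D/11780) = -129/31 - 79*D/11780)
√(m(658, x) - 293069) = √((-129/31 - 79/11780*(-281/2)) - 293069) = √((-129/31 + 22199/23560) - 293069) = √(-75841/23560 - 293069) = √(-6904781481/23560) = I*√40669162923090/11780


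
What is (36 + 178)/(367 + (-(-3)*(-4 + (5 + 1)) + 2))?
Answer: 214/375 ≈ 0.57067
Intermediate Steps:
(36 + 178)/(367 + (-(-3)*(-4 + (5 + 1)) + 2)) = 214/(367 + (-(-3)*(-4 + 6) + 2)) = 214/(367 + (-(-3)*2 + 2)) = 214/(367 + (-3*(-2) + 2)) = 214/(367 + (6 + 2)) = 214/(367 + 8) = 214/375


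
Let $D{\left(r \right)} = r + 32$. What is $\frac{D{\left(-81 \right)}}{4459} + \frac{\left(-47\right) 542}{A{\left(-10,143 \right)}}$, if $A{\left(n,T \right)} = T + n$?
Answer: $- \frac{331181}{1729} \approx -191.54$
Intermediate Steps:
$D{\left(r \right)} = 32 + r$
$\frac{D{\left(-81 \right)}}{4459} + \frac{\left(-47\right) 542}{A{\left(-10,143 \right)}} = \frac{32 - 81}{4459} + \frac{\left(-47\right) 542}{143 - 10} = \left(-49\right) \frac{1}{4459} - \frac{25474}{133} = - \frac{1}{91} - \frac{25474}{133} = - \frac{331181}{1729}$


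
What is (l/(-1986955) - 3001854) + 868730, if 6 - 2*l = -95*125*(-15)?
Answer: -8476842616721/3973910 ≈ -2.1331e+6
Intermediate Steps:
l = -178119/2 (l = 3 - (-95*125)*(-15)/2 = 3 - (-11875)*(-15)/2 = 3 - ½*178125 = 3 - 178125/2 = -178119/2 ≈ -89060.)
(l/(-1986955) - 3001854) + 868730 = (-178119/2/(-1986955) - 3001854) + 868730 = (-178119/2*(-1/1986955) - 3001854) + 868730 = (178119/3973910 - 3001854) + 868730 = -11929097451021/3973910 + 868730 = -8476842616721/3973910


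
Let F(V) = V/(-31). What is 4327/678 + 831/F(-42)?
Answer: 1470641/2373 ≈ 619.74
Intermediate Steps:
F(V) = -V/31 (F(V) = V*(-1/31) = -V/31)
4327/678 + 831/F(-42) = 4327/678 + 831/((-1/31*(-42))) = 4327*(1/678) + 831/(42/31) = 4327/678 + 831*(31/42) = 4327/678 + 8587/14 = 1470641/2373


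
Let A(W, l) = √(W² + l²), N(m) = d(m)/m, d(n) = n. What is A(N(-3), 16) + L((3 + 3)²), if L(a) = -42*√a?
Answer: -252 + √257 ≈ -235.97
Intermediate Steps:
N(m) = 1 (N(m) = m/m = 1)
A(N(-3), 16) + L((3 + 3)²) = √(1² + 16²) - 42*√((3 + 3)²) = √(1 + 256) - 42*√(6²) = √257 - 42*√36 = √257 - 42*6 = √257 - 252 = -252 + √257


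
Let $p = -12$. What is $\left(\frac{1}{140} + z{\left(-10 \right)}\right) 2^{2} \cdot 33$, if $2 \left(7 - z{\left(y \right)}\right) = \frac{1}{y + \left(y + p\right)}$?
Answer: $\frac{519123}{560} \approx 927.0$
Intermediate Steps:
$z{\left(y \right)} = 7 - \frac{1}{2 \left(-12 + 2 y\right)}$ ($z{\left(y \right)} = 7 - \frac{1}{2 \left(y + \left(y - 12\right)\right)} = 7 - \frac{1}{2 \left(y + \left(-12 + y\right)\right)} = 7 - \frac{1}{2 \left(-12 + 2 y\right)}$)
$\left(\frac{1}{140} + z{\left(-10 \right)}\right) 2^{2} \cdot 33 = \left(\frac{1}{140} + \frac{-169 + 28 \left(-10\right)}{4 \left(-6 - 10\right)}\right) 2^{2} \cdot 33 = \left(\frac{1}{140} + \frac{-169 - 280}{4 \left(-16\right)}\right) 4 \cdot 33 = \left(\frac{1}{140} + \frac{1}{4} \left(- \frac{1}{16}\right) \left(-449\right)\right) 132 = \left(\frac{1}{140} + \frac{449}{64}\right) 132 = \frac{15731}{2240} \cdot 132 = \frac{519123}{560}$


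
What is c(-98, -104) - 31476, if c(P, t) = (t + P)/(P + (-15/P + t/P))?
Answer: -42647152/1355 ≈ -31474.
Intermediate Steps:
c(P, t) = (P + t)/(P - 15/P + t/P)
c(-98, -104) - 31476 = -98*(-98 - 104)/(-15 - 104 + (-98)**2) - 31476 = -98*(-202)/(-15 - 104 + 9604) - 31476 = -98*(-202)/9485 - 31476 = -98*1/9485*(-202) - 31476 = 2828/1355 - 31476 = -42647152/1355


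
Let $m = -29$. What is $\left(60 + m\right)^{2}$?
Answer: $961$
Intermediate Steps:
$\left(60 + m\right)^{2} = \left(60 - 29\right)^{2} = 31^{2} = 961$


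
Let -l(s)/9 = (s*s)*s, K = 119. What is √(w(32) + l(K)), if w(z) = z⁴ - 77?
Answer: 2*I*√3529483 ≈ 3757.4*I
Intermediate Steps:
l(s) = -9*s³ (l(s) = -9*s*s*s = -9*s²*s = -9*s³)
w(z) = -77 + z⁴
√(w(32) + l(K)) = √((-77 + 32⁴) - 9*119³) = √((-77 + 1048576) - 9*1685159) = √(1048499 - 15166431) = √(-14117932) = 2*I*√3529483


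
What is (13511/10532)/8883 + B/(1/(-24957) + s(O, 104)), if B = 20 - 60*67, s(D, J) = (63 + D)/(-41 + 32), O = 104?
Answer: 111184407938143/515772882828 ≈ 215.57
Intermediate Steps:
s(D, J) = -7 - D/9 (s(D, J) = (63 + D)/(-9) = (63 + D)*(-⅑) = -7 - D/9)
B = -4000 (B = 20 - 4020 = -4000)
(13511/10532)/8883 + B/(1/(-24957) + s(O, 104)) = (13511/10532)/8883 - 4000/(1/(-24957) + (-7 - ⅑*104)) = (13511*(1/10532))*(1/8883) - 4000/(-1/24957 + (-7 - 104/9)) = (13511/10532)*(1/8883) - 4000/(-1/24957 - 167/9) = 13511/93555756 - 4000/(-154364/8319) = 13511/93555756 - 4000*(-8319/154364) = 13511/93555756 + 8319000/38591 = 111184407938143/515772882828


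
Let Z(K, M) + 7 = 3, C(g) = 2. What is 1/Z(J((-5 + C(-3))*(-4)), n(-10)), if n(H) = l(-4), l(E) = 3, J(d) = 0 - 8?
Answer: -¼ ≈ -0.25000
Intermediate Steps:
J(d) = -8
n(H) = 3
Z(K, M) = -4 (Z(K, M) = -7 + 3 = -4)
1/Z(J((-5 + C(-3))*(-4)), n(-10)) = 1/(-4) = -¼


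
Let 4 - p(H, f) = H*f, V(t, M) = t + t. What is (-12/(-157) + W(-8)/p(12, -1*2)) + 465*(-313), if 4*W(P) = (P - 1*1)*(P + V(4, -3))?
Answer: -22850553/157 ≈ -1.4555e+5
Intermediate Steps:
V(t, M) = 2*t
p(H, f) = 4 - H*f
W(P) = (-1 + P)*(8 + P)/4 (W(P) = ((P - 1*1)*(P + 2*4))/4 = ((P - 1)*(P + 8))/4 = ((-1 + P)*(8 + P))/4 = (-1 + P)*(8 + P)/4)
(-12/(-157) + W(-8)/p(12, -1*2)) + 465*(-313) = (-12/(-157) + (-2 + (¼)*(-8)² + (7/4)*(-8))/(4 - 1*12*(-1*2))) + 465*(-313) = (-12*(-1/157) + (-2 + (¼)*64 - 14)/(4 - 1*12*(-2))) - 145545 = (12/157 + (-2 + 16 - 14)/(4 + 24)) - 145545 = (12/157 + 0/28) - 145545 = (12/157 + 0*(1/28)) - 145545 = (12/157 + 0) - 145545 = 12/157 - 145545 = -22850553/157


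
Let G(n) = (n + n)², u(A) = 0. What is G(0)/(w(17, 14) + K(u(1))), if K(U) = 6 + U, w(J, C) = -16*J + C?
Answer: 0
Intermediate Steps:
w(J, C) = C - 16*J
G(n) = 4*n² (G(n) = (2*n)² = 4*n²)
G(0)/(w(17, 14) + K(u(1))) = (4*0²)/((14 - 16*17) + (6 + 0)) = (4*0)/((14 - 272) + 6) = 0/(-258 + 6) = 0/(-252) = -1/252*0 = 0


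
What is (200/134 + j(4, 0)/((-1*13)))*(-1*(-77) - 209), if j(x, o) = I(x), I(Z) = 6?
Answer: -118536/871 ≈ -136.09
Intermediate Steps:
j(x, o) = 6
(200/134 + j(4, 0)/((-1*13)))*(-1*(-77) - 209) = (200/134 + 6/((-1*13)))*(-1*(-77) - 209) = (200*(1/134) + 6/(-13))*(77 - 209) = (100/67 + 6*(-1/13))*(-132) = (100/67 - 6/13)*(-132) = (898/871)*(-132) = -118536/871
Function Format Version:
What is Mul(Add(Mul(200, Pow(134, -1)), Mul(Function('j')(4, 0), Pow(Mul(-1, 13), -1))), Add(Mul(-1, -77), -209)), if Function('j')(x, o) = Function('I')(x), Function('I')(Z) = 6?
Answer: Rational(-118536, 871) ≈ -136.09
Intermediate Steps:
Function('j')(x, o) = 6
Mul(Add(Mul(200, Pow(134, -1)), Mul(Function('j')(4, 0), Pow(Mul(-1, 13), -1))), Add(Mul(-1, -77), -209)) = Mul(Add(Mul(200, Pow(134, -1)), Mul(6, Pow(Mul(-1, 13), -1))), Add(Mul(-1, -77), -209)) = Mul(Add(Mul(200, Rational(1, 134)), Mul(6, Pow(-13, -1))), Add(77, -209)) = Mul(Add(Rational(100, 67), Mul(6, Rational(-1, 13))), -132) = Mul(Add(Rational(100, 67), Rational(-6, 13)), -132) = Mul(Rational(898, 871), -132) = Rational(-118536, 871)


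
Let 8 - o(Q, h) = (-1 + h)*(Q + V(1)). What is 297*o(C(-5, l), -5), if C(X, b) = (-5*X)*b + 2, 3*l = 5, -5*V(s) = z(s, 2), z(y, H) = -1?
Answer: 402732/5 ≈ 80546.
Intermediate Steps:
V(s) = 1/5 (V(s) = -1/5*(-1) = 1/5)
l = 5/3 (l = (1/3)*5 = 5/3 ≈ 1.6667)
C(X, b) = 2 - 5*X*b (C(X, b) = -5*X*b + 2 = 2 - 5*X*b)
o(Q, h) = 8 - (-1 + h)*(1/5 + Q) (o(Q, h) = 8 - (-1 + h)*(Q + 1/5) = 8 - (-1 + h)*(1/5 + Q))
297*o(C(-5, l), -5) = 297*(41/5 + (2 - 5*(-5)*5/3) - 1/5*(-5) - 1*(2 - 5*(-5)*5/3)*(-5)) = 297*(41/5 + (2 + 125/3) + 1 - 1*(2 + 125/3)*(-5)) = 297*(41/5 + 131/3 + 1 - 1*131/3*(-5)) = 297*(41/5 + 131/3 + 1 + 655/3) = 297*(1356/5) = 402732/5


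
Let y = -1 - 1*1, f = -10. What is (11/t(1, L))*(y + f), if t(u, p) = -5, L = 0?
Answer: 132/5 ≈ 26.400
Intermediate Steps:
y = -2 (y = -1 - 1 = -2)
(11/t(1, L))*(y + f) = (11/(-5))*(-2 - 10) = (11*(-⅕))*(-12) = -11/5*(-12) = 132/5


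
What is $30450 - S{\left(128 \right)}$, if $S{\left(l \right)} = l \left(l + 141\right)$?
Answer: $-3982$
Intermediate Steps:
$S{\left(l \right)} = l \left(141 + l\right)$
$30450 - S{\left(128 \right)} = 30450 - 128 \left(141 + 128\right) = 30450 - 128 \cdot 269 = 30450 - 34432 = -3982$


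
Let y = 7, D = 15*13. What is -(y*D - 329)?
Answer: -1036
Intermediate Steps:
D = 195
-(y*D - 329) = -(7*195 - 329) = -(1365 - 329) = -1*1036 = -1036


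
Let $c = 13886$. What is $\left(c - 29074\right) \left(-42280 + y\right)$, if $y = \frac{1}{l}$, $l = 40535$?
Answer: $\frac{26029495107212}{40535} \approx 6.4215 \cdot 10^{8}$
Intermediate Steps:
$y = \frac{1}{40535} \approx 2.467 \cdot 10^{-5}$
$\left(c - 29074\right) \left(-42280 + y\right) = \left(13886 - 29074\right) \left(-42280 + \frac{1}{40535}\right) = \left(-15188\right) \left(- \frac{1713819799}{40535}\right) = \frac{26029495107212}{40535}$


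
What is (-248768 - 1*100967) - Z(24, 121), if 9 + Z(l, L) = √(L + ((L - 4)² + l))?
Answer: -349726 - √13834 ≈ -3.4984e+5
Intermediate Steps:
Z(l, L) = -9 + √(L + l + (-4 + L)²) (Z(l, L) = -9 + √(L + ((L - 4)² + l)) = -9 + √(L + ((-4 + L)² + l)) = -9 + √(L + (l + (-4 + L)²)) = -9 + √(L + l + (-4 + L)²))
(-248768 - 1*100967) - Z(24, 121) = (-248768 - 1*100967) - (-9 + √(121 + 24 + (-4 + 121)²)) = (-248768 - 100967) - (-9 + √(121 + 24 + 117²)) = -349735 - (-9 + √(121 + 24 + 13689)) = -349735 - (-9 + √13834) = -349735 + (9 - √13834) = -349726 - √13834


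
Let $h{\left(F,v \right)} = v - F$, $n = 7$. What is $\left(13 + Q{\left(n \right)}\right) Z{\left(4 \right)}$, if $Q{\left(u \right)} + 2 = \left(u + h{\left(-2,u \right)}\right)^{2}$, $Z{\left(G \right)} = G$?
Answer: $1068$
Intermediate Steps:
$Q{\left(u \right)} = -2 + \left(2 + 2 u\right)^{2}$ ($Q{\left(u \right)} = -2 + \left(u + \left(u - -2\right)\right)^{2} = -2 + \left(u + \left(u + 2\right)\right)^{2} = -2 + \left(u + \left(2 + u\right)\right)^{2} = -2 + \left(2 + 2 u\right)^{2}$)
$\left(13 + Q{\left(n \right)}\right) Z{\left(4 \right)} = \left(13 - \left(2 - 4 \left(1 + 7\right)^{2}\right)\right) 4 = \left(13 - \left(2 - 4 \cdot 8^{2}\right)\right) 4 = \left(13 + \left(-2 + 4 \cdot 64\right)\right) 4 = \left(13 + \left(-2 + 256\right)\right) 4 = \left(13 + 254\right) 4 = 267 \cdot 4 = 1068$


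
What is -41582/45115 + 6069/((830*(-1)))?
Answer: -61663199/7489090 ≈ -8.2337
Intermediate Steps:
-41582/45115 + 6069/((830*(-1))) = -41582*1/45115 + 6069/(-830) = -41582/45115 + 6069*(-1/830) = -41582/45115 - 6069/830 = -61663199/7489090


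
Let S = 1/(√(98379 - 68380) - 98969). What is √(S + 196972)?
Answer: √(18897248006389411297635390 - 9794832962*√29999)/9794832962 ≈ 443.82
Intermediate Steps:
S = 1/(-98969 + √29999) (S = 1/(√29999 - 98969) = 1/(-98969 + √29999) ≈ -1.0122e-5)
√(S + 196972) = √((-98969/9794832962 - √29999/9794832962) + 196972) = √(1929307838092095/9794832962 - √29999/9794832962)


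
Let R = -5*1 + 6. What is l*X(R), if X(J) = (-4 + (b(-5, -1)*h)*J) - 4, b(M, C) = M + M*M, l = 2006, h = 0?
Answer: -16048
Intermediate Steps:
R = 1 (R = -5 + 6 = 1)
b(M, C) = M + M**2
X(J) = -8 (X(J) = (-4 + (-5*(1 - 5)*0)*J) - 4 = (-4 + (-5*(-4)*0)*J) - 4 = (-4 + (20*0)*J) - 4 = (-4 + 0*J) - 4 = (-4 + 0) - 4 = -4 - 4 = -8)
l*X(R) = 2006*(-8) = -16048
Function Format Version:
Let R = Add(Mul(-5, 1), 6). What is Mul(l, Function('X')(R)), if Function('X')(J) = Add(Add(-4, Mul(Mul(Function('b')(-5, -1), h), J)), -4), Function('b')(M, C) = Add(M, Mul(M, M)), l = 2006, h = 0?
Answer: -16048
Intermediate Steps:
R = 1 (R = Add(-5, 6) = 1)
Function('b')(M, C) = Add(M, Pow(M, 2))
Function('X')(J) = -8 (Function('X')(J) = Add(Add(-4, Mul(Mul(Mul(-5, Add(1, -5)), 0), J)), -4) = Add(Add(-4, Mul(Mul(Mul(-5, -4), 0), J)), -4) = Add(Add(-4, Mul(Mul(20, 0), J)), -4) = Add(Add(-4, Mul(0, J)), -4) = Add(Add(-4, 0), -4) = Add(-4, -4) = -8)
Mul(l, Function('X')(R)) = Mul(2006, -8) = -16048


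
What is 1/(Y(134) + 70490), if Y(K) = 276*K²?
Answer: 1/5026346 ≈ 1.9895e-7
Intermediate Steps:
1/(Y(134) + 70490) = 1/(276*134² + 70490) = 1/(276*17956 + 70490) = 1/(4955856 + 70490) = 1/5026346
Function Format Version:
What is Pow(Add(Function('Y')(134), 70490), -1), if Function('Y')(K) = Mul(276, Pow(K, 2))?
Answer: Rational(1, 5026346) ≈ 1.9895e-7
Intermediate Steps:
Pow(Add(Function('Y')(134), 70490), -1) = Pow(Add(Mul(276, Pow(134, 2)), 70490), -1) = Pow(Add(Mul(276, 17956), 70490), -1) = Pow(Add(4955856, 70490), -1) = Pow(5026346, -1) = Rational(1, 5026346)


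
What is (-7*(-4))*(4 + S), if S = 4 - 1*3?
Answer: 140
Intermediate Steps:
S = 1 (S = 4 - 3 = 1)
(-7*(-4))*(4 + S) = (-7*(-4))*(4 + 1) = 28*5 = 140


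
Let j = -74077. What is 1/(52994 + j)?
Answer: -1/21083 ≈ -4.7432e-5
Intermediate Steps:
1/(52994 + j) = 1/(52994 - 74077) = 1/(-21083) = -1/21083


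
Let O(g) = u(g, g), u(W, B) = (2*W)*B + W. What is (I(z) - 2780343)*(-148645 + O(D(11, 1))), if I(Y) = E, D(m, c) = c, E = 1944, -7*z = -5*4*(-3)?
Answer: 412986784158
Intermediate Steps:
z = -60/7 (z = -(-5*4)*(-3)/7 = -(-20)*(-3)/7 = -1/7*60 = -60/7 ≈ -8.5714)
u(W, B) = W + 2*B*W (u(W, B) = 2*B*W + W = W + 2*B*W)
I(Y) = 1944
O(g) = g*(1 + 2*g)
(I(z) - 2780343)*(-148645 + O(D(11, 1))) = (1944 - 2780343)*(-148645 + 1*(1 + 2*1)) = -2778399*(-148645 + 1*(1 + 2)) = -2778399*(-148645 + 1*3) = -2778399*(-148645 + 3) = -2778399*(-148642) = 412986784158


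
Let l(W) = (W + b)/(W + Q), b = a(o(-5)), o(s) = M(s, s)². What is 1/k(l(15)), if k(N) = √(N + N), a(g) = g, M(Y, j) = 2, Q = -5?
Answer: √95/19 ≈ 0.51299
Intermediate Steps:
o(s) = 4 (o(s) = 2² = 4)
b = 4
l(W) = (4 + W)/(-5 + W) (l(W) = (W + 4)/(W - 5) = (4 + W)/(-5 + W))
k(N) = √2*√N (k(N) = √(2*N) = √2*√N)
1/k(l(15)) = 1/(√2*√((4 + 15)/(-5 + 15))) = 1/(√2*√(19/10)) = 1/(√2*(√190/10)) = 1/(√95/5) = √95/19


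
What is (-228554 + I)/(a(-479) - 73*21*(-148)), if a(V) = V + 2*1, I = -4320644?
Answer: -4549198/226407 ≈ -20.093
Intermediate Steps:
a(V) = 2 + V (a(V) = V + 2 = 2 + V)
(-228554 + I)/(a(-479) - 73*21*(-148)) = (-228554 - 4320644)/((2 - 479) - 73*21*(-148)) = -4549198/(-477 - 1533*(-148)) = -4549198/(-477 + 226884) = -4549198/226407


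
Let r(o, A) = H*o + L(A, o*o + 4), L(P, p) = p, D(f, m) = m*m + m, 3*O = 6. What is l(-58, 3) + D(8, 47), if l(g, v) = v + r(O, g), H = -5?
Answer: 2257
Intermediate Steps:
O = 2 (O = (⅓)*6 = 2)
D(f, m) = m + m² (D(f, m) = m² + m = m + m²)
r(o, A) = 4 + o² - 5*o (r(o, A) = -5*o + (o*o + 4) = -5*o + (o² + 4) = -5*o + (4 + o²) = 4 + o² - 5*o)
l(g, v) = -2 + v (l(g, v) = v + (4 + 2² - 5*2) = v + (4 + 4 - 10) = v - 2 = -2 + v)
l(-58, 3) + D(8, 47) = (-2 + 3) + 47*(1 + 47) = 1 + 47*48 = 1 + 2256 = 2257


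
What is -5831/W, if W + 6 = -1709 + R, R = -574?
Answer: 833/327 ≈ 2.5474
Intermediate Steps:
W = -2289 (W = -6 + (-1709 - 574) = -6 - 2283 = -2289)
-5831/W = -5831/(-2289) = -5831*(-1/2289) = 833/327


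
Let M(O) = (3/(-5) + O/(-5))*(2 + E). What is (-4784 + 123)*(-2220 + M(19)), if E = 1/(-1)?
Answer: 51839642/5 ≈ 1.0368e+7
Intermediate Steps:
E = -1 (E = 1*(-1) = -1)
M(O) = -⅗ - O/5 (M(O) = (3/(-5) + O/(-5))*(2 - 1) = (3*(-⅕) + O*(-⅕))*1 = (-⅗ - O/5)*1 = -⅗ - O/5)
(-4784 + 123)*(-2220 + M(19)) = (-4784 + 123)*(-2220 + (-⅗ - ⅕*19)) = -4661*(-2220 + (-⅗ - 19/5)) = -4661*(-2220 - 22/5) = -4661*(-11122/5) = 51839642/5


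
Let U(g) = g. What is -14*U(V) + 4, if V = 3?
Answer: -38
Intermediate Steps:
-14*U(V) + 4 = -14*3 + 4 = -42 + 4 = -38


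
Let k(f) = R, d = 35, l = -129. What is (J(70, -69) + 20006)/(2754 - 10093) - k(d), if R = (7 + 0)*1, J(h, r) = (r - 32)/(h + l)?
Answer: -4211462/433001 ≈ -9.7262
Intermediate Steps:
J(h, r) = (-32 + r)/(-129 + h) (J(h, r) = (r - 32)/(h - 129) = (-32 + r)/(-129 + h))
R = 7 (R = 7*1 = 7)
k(f) = 7
(J(70, -69) + 20006)/(2754 - 10093) - k(d) = ((-32 - 69)/(-129 + 70) + 20006)/(2754 - 10093) - 1*7 = (-101/(-59) + 20006)/(-7339) - 7 = (-1/59*(-101) + 20006)*(-1/7339) - 7 = (101/59 + 20006)*(-1/7339) - 7 = (1180455/59)*(-1/7339) - 7 = -1180455/433001 - 7 = -4211462/433001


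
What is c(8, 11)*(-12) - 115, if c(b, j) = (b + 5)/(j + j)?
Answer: -1343/11 ≈ -122.09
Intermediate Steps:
c(b, j) = (5 + b)/(2*j) (c(b, j) = (5 + b)/((2*j)) = (5 + b)*(1/(2*j)) = (5 + b)/(2*j))
c(8, 11)*(-12) - 115 = ((½)*(5 + 8)/11)*(-12) - 115 = ((½)*(1/11)*13)*(-12) - 115 = (13/22)*(-12) - 115 = -78/11 - 115 = -1343/11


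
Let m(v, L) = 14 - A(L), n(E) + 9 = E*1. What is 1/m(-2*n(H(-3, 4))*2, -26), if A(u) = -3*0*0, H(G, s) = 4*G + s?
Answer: 1/14 ≈ 0.071429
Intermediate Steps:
H(G, s) = s + 4*G
n(E) = -9 + E (n(E) = -9 + E*1 = -9 + E)
A(u) = 0 (A(u) = 0*0 = 0)
m(v, L) = 14 (m(v, L) = 14 - 1*0 = 14 + 0 = 14)
1/m(-2*n(H(-3, 4))*2, -26) = 1/14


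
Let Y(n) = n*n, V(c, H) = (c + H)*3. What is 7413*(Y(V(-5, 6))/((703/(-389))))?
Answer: -25952913/703 ≈ -36917.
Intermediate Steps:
V(c, H) = 3*H + 3*c (V(c, H) = (H + c)*3 = 3*H + 3*c)
Y(n) = n²
7413*(Y(V(-5, 6))/((703/(-389)))) = 7413*((3*6 + 3*(-5))²/((703/(-389)))) = 7413*((18 - 15)²/((703*(-1/389)))) = 7413*(3²/(-703/389)) = 7413*(9*(-389/703)) = 7413*(-3501/703) = -25952913/703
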